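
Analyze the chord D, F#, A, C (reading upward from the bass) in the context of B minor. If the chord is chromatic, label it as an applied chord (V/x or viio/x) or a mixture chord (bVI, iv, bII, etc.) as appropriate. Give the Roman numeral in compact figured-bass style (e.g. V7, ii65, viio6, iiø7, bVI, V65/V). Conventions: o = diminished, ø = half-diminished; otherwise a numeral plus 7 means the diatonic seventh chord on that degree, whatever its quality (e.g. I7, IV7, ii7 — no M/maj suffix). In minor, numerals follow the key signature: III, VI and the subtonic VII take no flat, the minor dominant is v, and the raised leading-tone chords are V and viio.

V7/VI

Stacked in thirds the chord is D-F#-A-C: a dominant seventh chord on D.
D is not a diatonic chord root with this quality in B minor, but it lies a perfect fifth above G (VI), so the chord functions as an applied dominant of VI.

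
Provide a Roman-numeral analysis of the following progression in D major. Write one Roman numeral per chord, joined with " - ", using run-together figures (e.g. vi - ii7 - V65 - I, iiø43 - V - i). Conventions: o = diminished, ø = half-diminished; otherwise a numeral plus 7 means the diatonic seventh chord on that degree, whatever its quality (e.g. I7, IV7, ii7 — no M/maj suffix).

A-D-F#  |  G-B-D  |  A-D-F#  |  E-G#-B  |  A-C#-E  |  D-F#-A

A-D-F#: root D is the tonic; major triad there is I64.
G-B-D has root G, degree 4 in D major, so IV.
A-D-F# has root D, degree 1 in D major, so I64.
E-G#-B: chromatic; E is V of V, so V/V.
A-C#-E has root A, degree 5 in D major, so V.
D-F#-A has root D, degree 1 in D major, so I.

I64 - IV - I64 - V/V - V - I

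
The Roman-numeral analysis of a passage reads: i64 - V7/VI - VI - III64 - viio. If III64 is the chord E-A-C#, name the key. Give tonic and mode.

F# minor

The anchor chord is a major triad on A, labeled III64.
III64 on A implies A is the mediant; that puts the tonic at F#, and the uppercase numeral fits minor mode.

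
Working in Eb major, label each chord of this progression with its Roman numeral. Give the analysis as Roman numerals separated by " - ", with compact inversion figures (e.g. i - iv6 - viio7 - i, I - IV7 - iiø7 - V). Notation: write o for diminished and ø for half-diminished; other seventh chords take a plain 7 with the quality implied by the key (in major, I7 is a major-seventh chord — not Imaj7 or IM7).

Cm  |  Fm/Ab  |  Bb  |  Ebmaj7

Cm: root C is the submediant; minor triad there is vi.
Fm/Ab: minor triad on F = scale degree 2 → ii6.
Bb: major triad on Bb = scale degree 5 → V.
Ebmaj7: major seventh chord on Eb = scale degree 1 → I7.

vi - ii6 - V - I7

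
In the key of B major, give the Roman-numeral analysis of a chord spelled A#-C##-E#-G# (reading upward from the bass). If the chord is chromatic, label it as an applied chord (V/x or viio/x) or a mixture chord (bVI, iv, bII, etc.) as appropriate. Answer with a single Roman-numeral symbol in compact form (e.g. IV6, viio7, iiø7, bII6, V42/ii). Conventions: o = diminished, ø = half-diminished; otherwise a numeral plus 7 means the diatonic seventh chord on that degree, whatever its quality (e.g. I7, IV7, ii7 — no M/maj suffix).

V7/iii

Stacked in thirds the chord is A#-C##-E#-G#: a dominant seventh chord on A#.
A# is not a diatonic chord root with this quality in B major, but it lies a perfect fifth above D# (iii), so the chord functions as an applied dominant of iii.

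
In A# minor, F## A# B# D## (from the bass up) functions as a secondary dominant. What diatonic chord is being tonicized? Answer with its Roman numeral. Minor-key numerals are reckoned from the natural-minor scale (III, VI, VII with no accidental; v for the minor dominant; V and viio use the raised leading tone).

The chord is a dominant seventh chord on B#.
A dominant resolves down a perfect fifth: B# → E#. In A# minor, E# is scale degree 5, i.e. V.

V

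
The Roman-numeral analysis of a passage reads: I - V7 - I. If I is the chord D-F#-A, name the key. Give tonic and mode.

D major

I is given as D-F#-A — a major triad with root D.
If D is scale degree 1 and the mode makes that degree carry a major triad, the tonic is D and the mode is major.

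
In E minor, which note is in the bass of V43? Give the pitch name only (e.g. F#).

F#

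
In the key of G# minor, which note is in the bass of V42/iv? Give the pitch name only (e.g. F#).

The applied chord V42/iv is rooted on G#: G#-B#-D#-F#.
The figure 42 means third inversion — the seventh is in the bass.

F#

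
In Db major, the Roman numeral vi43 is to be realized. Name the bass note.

F

vi in Db major has root Bb; the chord is Bb-Db-F-Ab.
The figure 43 means second inversion — the fifth is in the bass.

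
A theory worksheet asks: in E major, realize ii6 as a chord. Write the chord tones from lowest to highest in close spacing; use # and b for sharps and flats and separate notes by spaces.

A C# F#

In E major, scale degree 2 is F#, and the diatonic chord built there is a minor triad.
Stacking thirds from F# gives F#-A-C#.
With the 6 figure the chord is in first inversion; from the bass A upward in close position it reads A-C#-F#.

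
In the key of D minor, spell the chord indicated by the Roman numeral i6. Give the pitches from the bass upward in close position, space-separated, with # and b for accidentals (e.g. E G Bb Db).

F A D

The numeral's case and figure indicate a minor triad. In D minor its root, the tonic, is D.
Stacking thirds from D gives D-F-A.
With the 6 figure the chord is in first inversion; from the bass F upward in close position it reads F-A-D.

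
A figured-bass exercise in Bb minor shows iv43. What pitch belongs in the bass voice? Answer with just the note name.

Bb

iv in Bb minor has root Eb; the chord is Eb-Gb-Bb-Db.
The figure 43 means second inversion — the fifth is in the bass.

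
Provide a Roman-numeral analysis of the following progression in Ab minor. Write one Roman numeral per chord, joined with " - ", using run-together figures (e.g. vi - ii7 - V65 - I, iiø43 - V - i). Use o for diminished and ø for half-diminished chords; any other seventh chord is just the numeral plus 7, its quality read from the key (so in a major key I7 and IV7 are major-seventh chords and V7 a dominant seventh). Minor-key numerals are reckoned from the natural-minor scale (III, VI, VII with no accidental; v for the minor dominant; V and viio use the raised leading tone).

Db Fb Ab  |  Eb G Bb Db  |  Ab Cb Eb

Db-Fb-Ab: root Db is the subdominant; minor triad there is iv.
Eb-G-Bb-Db: dominant seventh chord on Eb = scale degree 5 → V7.
Ab-Cb-Eb: minor triad on Ab = scale degree 1 → i.

iv - V7 - i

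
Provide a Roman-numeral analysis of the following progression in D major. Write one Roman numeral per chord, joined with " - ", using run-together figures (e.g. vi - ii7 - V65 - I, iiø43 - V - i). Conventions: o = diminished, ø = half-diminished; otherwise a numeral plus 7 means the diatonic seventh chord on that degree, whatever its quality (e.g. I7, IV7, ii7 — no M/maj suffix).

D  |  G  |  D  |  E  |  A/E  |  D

D: major triad on D = scale degree 1 → I.
G: root G is the subdominant; major triad there is IV.
D: root D is the tonic; major triad there is I.
E is the secondary dominant of V (major triad on E): V/V.
A/E: root A is the dominant; major triad there is V64.
D: major triad on D = scale degree 1 → I.

I - IV - I - V/V - V64 - I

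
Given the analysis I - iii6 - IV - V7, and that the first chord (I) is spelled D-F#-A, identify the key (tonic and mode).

D major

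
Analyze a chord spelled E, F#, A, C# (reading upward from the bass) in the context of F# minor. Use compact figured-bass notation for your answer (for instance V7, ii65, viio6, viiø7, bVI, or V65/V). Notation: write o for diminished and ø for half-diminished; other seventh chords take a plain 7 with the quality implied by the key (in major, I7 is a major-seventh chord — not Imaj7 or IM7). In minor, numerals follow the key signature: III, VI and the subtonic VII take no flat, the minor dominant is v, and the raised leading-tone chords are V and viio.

i42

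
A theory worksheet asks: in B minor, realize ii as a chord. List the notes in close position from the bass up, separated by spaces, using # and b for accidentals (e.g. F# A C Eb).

ii is the minor supertonic, borrowed from the parallel major (the Dorian ii). In B minor that root is C#.
So the chord is C#-E-G#.

C# E G#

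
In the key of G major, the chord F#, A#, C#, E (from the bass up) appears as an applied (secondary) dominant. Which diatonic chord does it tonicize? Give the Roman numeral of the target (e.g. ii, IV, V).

iii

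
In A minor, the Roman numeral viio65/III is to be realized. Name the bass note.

D

The applied chord viio65/III is rooted on B: B-D-F-Ab.
The figure 65 means first inversion — the third is in the bass.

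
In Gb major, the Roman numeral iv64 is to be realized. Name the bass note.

Gb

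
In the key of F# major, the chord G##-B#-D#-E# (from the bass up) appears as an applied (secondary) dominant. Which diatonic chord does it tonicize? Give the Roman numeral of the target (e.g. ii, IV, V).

The chord is a dominant seventh chord on E#.
A dominant resolves down a perfect fifth: E# → A#. In F# major, A# is scale degree 3, i.e. iii.

iii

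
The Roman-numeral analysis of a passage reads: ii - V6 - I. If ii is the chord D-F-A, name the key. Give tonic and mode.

ii is given as D-F-A — a minor triad with root D.
Counting down one scale step from D places the tonic on C; a minor triad on degree 2 is diatonic only in major.

C major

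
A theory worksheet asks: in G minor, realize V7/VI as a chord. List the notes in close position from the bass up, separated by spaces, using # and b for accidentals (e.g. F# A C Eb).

Bb D F Ab

The slash means an applied dominant: we want the dominant of VI. In G minor, VI is Eb major, and its dominant is built on Bb.
Building a dominant seventh chord on Bb gives Bb-D-F-Ab.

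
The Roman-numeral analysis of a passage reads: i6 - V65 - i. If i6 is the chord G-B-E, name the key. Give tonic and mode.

E minor

i6 is given as G-B-E — a minor triad with root E.
If E is scale degree 1 and the mode makes that degree carry a minor triad, the tonic is E and the mode is minor.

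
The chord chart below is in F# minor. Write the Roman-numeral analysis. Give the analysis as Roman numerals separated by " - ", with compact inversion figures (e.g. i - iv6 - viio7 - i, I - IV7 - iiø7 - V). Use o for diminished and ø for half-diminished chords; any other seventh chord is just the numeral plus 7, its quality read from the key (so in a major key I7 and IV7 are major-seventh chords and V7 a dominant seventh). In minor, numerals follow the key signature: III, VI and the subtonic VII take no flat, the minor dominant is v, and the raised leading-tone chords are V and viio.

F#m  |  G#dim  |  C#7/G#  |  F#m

i - iio - V43 - i

F#m: root F# is the tonic; minor triad there is i.
G#dim: diminished triad on G# = scale degree 2 → iio.
C#7/G#: dominant seventh chord on C# = scale degree 5 → V43.
F#m: minor triad on F# = scale degree 1 → i.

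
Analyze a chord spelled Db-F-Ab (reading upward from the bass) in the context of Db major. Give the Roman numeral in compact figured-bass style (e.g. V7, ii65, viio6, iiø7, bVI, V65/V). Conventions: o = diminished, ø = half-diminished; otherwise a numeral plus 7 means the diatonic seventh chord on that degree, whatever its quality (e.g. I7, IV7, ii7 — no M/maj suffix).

Stacked in thirds the chord is Db-F-Ab: a major triad on Db.
Db is scale degree 1 in Db major, and a major triad on that degree is written I.

I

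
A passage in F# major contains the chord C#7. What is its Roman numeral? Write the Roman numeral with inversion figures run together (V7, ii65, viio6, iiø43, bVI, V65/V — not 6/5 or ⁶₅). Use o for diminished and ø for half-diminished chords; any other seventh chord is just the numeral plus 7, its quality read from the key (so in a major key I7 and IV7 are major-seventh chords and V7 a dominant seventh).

V7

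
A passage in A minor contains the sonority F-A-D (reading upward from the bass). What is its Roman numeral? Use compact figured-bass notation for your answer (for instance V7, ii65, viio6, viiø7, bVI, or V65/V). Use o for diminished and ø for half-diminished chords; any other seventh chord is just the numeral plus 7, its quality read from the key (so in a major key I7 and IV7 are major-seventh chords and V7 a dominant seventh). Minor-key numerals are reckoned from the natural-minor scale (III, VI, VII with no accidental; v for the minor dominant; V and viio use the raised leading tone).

iv6

Stacked in thirds the chord is D-F-A: a minor triad on D.
D is scale degree 4 in A minor, and a minor triad on that degree is written iv.
With F in the bass the chord is in first inversion, so the figured bass is 6.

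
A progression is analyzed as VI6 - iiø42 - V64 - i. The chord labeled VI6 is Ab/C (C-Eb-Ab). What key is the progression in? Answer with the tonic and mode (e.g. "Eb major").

C minor

The chord Ab/C is a major triad rooted on Ab; its label is VI6.
VI6 on Ab implies Ab is the submediant; that puts the tonic at C, and the uppercase numeral fits minor mode.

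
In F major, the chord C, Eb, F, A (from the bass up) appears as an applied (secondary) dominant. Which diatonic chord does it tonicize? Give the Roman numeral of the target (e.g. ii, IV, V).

The chord is a dominant seventh chord on F.
A dominant resolves down a perfect fifth: F → Bb. In F major, Bb is scale degree 4, i.e. IV.

IV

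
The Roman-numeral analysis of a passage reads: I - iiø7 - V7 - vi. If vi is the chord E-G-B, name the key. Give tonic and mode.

G major

The anchor chord is a minor triad on E, labeled vi.
Counting down 5 scale steps from E places the tonic on G; a minor triad on degree 6 is diatonic only in major.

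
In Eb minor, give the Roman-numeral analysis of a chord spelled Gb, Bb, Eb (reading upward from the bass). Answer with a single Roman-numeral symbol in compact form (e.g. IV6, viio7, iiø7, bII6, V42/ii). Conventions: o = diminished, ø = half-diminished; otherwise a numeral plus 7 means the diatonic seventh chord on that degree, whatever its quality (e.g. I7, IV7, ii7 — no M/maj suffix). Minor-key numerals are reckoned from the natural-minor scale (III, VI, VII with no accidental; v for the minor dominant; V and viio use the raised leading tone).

The pitches Eb-Gb-Bb form a minor triad rooted on Eb.
Eb is scale degree 1 in Eb minor, and a minor triad on that degree is written i.
With Gb in the bass the chord is in first inversion, so the figured bass is 6.

i6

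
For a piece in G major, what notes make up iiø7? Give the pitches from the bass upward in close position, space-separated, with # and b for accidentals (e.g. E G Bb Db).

A C Eb G

Scale degree 2 in G major is A; here the chord built on it is altered to a half-diminished seventh chord. iiø7 is the half-diminished supertonic seventh, borrowed from the parallel minor.
So the chord is A-C-Eb-G, a half-diminished seventh chord.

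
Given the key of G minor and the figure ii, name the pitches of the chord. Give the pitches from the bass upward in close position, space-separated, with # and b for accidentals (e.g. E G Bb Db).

A C E

ii is the minor supertonic, borrowed from the parallel major (the Dorian ii). In G minor that root is A.
So the chord is A-C-E, a minor triad.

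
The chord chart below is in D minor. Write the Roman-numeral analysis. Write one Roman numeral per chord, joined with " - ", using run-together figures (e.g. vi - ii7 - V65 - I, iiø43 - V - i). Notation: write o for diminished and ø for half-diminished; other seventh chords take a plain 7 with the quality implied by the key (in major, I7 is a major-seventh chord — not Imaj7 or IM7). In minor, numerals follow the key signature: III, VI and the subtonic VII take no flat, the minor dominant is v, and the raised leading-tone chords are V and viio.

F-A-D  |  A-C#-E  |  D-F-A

i6 - V - i

F-A-D: root D is the tonic; minor triad there is i6.
A-C#-E: major triad on A = scale degree 5 → V.
D-F-A has root D, degree 1 in D minor, so i.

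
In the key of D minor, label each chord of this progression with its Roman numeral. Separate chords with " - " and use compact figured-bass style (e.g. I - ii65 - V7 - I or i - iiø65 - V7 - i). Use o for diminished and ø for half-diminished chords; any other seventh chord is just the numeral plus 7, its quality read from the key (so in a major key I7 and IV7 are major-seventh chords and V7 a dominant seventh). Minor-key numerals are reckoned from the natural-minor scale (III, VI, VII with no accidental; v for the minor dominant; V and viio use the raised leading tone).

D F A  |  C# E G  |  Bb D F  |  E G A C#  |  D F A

i - viio - VI - V43 - i

D-F-A has root D, degree 1 in D minor, so i.
C#-E-G: root C# is the leading tone; diminished triad there is viio.
Bb-D-F: major triad on Bb = scale degree 6 → VI.
E-G-A-C# has root A, degree 5 in D minor, so V43.
D-F-A: root D is the tonic; minor triad there is i.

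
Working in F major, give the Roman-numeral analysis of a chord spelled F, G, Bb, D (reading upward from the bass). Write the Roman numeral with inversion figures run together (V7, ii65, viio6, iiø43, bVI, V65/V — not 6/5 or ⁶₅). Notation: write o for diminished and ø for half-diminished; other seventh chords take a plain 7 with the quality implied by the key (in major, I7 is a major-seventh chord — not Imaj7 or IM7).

Stacked in thirds the chord is G-Bb-D-F: a minor seventh chord on G.
In F major, G is the supertonic; the diatonic minor seventh chord there is ii7.
With F in the bass the chord is in third inversion, so the figured bass is 42.

ii42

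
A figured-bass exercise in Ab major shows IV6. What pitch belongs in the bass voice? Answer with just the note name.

IV in Ab major has root Db; the chord is Db-F-Ab.
The figure 6 means first inversion — the third is in the bass.

F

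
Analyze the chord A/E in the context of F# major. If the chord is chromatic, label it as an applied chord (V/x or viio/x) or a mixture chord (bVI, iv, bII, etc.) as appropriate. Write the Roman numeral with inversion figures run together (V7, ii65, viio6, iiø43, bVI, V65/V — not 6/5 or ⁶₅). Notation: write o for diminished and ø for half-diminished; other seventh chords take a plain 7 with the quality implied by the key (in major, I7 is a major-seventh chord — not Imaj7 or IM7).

The pitches A-C#-E form a major triad rooted on A.
A is the lowered third degree of F# major (diatonic 3 would be A#). This is a major triad on the lowered third degree, borrowed from the parallel minor.
With E in the bass the chord is in second inversion, so the figured bass is 64.

bIII64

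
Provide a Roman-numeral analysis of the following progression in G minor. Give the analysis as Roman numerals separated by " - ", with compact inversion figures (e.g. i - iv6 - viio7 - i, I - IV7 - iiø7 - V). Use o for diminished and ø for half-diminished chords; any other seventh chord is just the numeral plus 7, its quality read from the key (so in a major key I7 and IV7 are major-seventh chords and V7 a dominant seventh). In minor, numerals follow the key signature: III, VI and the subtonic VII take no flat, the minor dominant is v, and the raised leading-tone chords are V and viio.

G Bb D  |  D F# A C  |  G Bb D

G-Bb-D: minor triad on G = scale degree 1 → i.
D-F#-A-C: root D is the dominant; dominant seventh chord there is V7.
G-Bb-D: root G is the tonic; minor triad there is i.

i - V7 - i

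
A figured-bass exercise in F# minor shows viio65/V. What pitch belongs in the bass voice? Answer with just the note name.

The applied chord viio65/V is rooted on B#: B#-D#-F#-A.
The figure 65 means first inversion — the third is in the bass.

D#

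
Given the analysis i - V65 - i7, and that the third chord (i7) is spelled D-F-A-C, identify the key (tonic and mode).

D minor

i7 is given as D-F-A-C — a minor seventh chord with root D.
If D is scale degree 1 and the mode makes that degree carry a minor seventh chord, the tonic is D and the mode is minor.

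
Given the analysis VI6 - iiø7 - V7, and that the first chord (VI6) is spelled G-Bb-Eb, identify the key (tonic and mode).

G minor

The anchor chord is a major triad on Eb, labeled VI6.
If Eb is scale degree 6 and the mode makes that degree carry a major triad, the tonic is G and the mode is minor.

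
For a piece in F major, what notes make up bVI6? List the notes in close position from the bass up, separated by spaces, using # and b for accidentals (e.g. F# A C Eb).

bVI6 is a major triad on the lowered sixth degree, borrowed from the parallel minor. In F major that root is Db.
So the chord is Db-F-Ab, a major triad.
With the 6 figure the chord is in first inversion; from the bass F upward in close position it reads F-Ab-Db.

F Ab Db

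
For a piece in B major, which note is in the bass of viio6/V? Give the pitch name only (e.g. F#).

G#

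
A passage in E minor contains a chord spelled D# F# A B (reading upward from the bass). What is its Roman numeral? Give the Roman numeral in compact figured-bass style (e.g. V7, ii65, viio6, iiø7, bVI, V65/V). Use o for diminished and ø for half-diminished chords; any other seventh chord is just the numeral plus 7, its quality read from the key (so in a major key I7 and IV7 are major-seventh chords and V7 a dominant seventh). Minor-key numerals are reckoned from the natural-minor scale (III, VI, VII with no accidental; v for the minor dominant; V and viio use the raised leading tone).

V65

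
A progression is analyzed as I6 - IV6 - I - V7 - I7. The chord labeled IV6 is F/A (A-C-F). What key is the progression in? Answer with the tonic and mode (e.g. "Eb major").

C major

IV6 is given as A-C-F — a major triad with root F.
If F is scale degree 4 and the mode makes that degree carry a major triad, the tonic is C and the mode is major.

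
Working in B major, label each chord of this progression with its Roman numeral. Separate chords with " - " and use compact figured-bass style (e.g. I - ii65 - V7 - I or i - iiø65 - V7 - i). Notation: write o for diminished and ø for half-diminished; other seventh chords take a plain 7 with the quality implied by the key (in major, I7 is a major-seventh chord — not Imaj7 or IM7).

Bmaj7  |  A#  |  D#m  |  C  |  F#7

Bmaj7 has root B, degree 1 in B major, so I7.
A#: a major triad on A#, the applied dominant of iii → V/iii.
D#m: minor triad on D# = scale degree 3 → iii.
C: C with this quality isn't in the key; a major triad on b2 is the Neapolitan chord, bII.
F#7 has root F#, degree 5 in B major, so V7.

I7 - V/iii - iii - bII - V7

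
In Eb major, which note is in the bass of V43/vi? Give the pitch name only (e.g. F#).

The applied chord V43/vi is rooted on G: G-B-D-F.
The figure 43 means second inversion — the fifth is in the bass.

D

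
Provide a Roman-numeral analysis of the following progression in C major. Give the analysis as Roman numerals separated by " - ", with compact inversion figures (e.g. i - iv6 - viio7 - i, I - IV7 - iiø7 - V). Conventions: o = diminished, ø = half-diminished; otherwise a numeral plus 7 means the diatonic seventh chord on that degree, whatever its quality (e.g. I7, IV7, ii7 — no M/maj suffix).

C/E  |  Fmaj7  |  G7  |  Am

C/E has root C, degree 1 in C major, so I6.
Fmaj7: major seventh chord on F = scale degree 4 → IV7.
G7: root G is the dominant; dominant seventh chord there is V7.
Am: minor triad on A = scale degree 6 → vi.

I6 - IV7 - V7 - vi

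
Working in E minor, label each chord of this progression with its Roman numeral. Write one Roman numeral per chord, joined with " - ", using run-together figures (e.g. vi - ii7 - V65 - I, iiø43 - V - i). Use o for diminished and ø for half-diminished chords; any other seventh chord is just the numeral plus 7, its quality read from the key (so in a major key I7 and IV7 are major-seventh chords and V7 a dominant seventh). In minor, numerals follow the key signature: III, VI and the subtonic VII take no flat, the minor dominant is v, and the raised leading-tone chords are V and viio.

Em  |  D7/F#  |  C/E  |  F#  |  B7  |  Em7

Em: root E is the tonic; minor triad there is i.
D7/F# has root D, degree 7 in E minor, so VII65.
C/E has root C, degree 6 in E minor, so VI6.
F# is the secondary dominant of V (major triad on F#): V/V.
B7 has root B, degree 5 in E minor, so V7.
Em7: root E is the tonic; minor seventh chord there is i7.

i - VII65 - VI6 - V/V - V7 - i7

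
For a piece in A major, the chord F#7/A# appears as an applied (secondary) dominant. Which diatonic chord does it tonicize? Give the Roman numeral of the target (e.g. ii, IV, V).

The chord is a dominant seventh chord on F#.
A dominant resolves down a perfect fifth: F# → B. In A major, B is scale degree 2, i.e. ii.

ii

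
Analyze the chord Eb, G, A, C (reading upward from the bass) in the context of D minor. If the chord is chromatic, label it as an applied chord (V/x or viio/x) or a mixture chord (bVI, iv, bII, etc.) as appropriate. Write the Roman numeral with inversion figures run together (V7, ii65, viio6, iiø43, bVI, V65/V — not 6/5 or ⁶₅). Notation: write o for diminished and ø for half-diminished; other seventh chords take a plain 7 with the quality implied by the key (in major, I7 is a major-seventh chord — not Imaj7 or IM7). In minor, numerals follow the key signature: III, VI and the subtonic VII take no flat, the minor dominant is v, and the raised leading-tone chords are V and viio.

viiø43/VI

Stacked in thirds the chord is A-C-Eb-G: a half-diminished seventh chord on A.
A sits a half step below Bb (VI in D minor); a diminished chord there is the applied leading-tone chord of VI.
With Eb in the bass the chord is in second inversion, so the figured bass is 43.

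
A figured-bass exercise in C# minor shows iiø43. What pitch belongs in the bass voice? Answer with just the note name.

A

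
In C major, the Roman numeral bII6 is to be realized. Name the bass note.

bII in C major has root Db; the chord is Db-F-Ab.
The figure 6 means first inversion — the third is in the bass.

F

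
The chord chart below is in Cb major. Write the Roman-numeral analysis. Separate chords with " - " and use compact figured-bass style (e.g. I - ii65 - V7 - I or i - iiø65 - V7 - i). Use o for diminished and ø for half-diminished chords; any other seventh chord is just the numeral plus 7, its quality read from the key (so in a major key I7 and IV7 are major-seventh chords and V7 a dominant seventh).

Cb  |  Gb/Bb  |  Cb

I - V6 - I

Cb: root Cb is the tonic; major triad there is I.
Gb/Bb: major triad on Gb = scale degree 5 → V6.
Cb: major triad on Cb = scale degree 1 → I.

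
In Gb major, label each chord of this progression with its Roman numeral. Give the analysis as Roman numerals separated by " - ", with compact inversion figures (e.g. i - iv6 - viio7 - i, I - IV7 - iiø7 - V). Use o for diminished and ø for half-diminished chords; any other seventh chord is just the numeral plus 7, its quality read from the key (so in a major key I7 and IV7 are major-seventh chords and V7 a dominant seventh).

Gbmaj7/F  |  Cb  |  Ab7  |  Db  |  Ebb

I42 - IV - V7/V - V - bVI

Gbmaj7/F has root Gb, degree 1 in Gb major, so I42.
Cb: major triad on Cb = scale degree 4 → IV.
Ab7: a dominant seventh chord on Ab, the applied dominant of V → V7/V.
Db: major triad on Db = scale degree 5 → V.
Ebb is non-diatonic — bVI, a mixture chord from Gb minor.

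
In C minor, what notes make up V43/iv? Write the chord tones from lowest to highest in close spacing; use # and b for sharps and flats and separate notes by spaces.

The slash means an applied dominant: we want the dominant of iv. In C minor, iv is F minor, and its dominant is built on C.
Building a dominant seventh chord on C gives C-E-G-Bb.
The figured bass 43 indicates second inversion, placing the fifth (G) in the bass: G-Bb-C-E.

G Bb C E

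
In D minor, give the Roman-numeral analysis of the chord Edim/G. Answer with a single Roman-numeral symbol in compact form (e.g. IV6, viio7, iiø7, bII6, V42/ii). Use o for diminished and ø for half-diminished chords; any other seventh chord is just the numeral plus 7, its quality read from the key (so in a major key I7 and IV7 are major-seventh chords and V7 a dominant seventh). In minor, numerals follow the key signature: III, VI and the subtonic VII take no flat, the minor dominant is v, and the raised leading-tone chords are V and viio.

iio6

Stacked in thirds the chord is E-G-Bb: a diminished triad on E.
E is scale degree 2 in D minor, and a diminished triad on that degree is written iio.
With G in the bass the chord is in first inversion, so the figured bass is 6.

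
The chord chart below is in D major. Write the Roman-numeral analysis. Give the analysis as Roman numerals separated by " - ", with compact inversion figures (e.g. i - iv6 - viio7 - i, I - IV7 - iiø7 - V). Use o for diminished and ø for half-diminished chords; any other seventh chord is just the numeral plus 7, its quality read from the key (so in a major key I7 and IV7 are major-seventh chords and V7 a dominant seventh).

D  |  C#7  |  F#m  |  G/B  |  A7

I - V7/iii - iii - IV6 - V7

D: major triad on D = scale degree 1 → I.
C#7: a dominant seventh chord on C#, the applied dominant of iii → V7/iii.
F#m: minor triad on F# = scale degree 3 → iii.
G/B: root G is the subdominant; major triad there is IV6.
A7: root A is the dominant; dominant seventh chord there is V7.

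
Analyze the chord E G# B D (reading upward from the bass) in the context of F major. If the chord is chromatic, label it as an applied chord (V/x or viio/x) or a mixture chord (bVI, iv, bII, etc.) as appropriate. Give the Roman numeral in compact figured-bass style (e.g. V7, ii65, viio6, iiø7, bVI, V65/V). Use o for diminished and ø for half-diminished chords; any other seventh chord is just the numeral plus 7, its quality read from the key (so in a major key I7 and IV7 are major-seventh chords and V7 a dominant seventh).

The pitches E-G#-B-D form a dominant seventh chord rooted on E.
E is not a diatonic chord root with this quality in F major, but it lies a perfect fifth above A (iii), so the chord functions as an applied dominant of iii.

V7/iii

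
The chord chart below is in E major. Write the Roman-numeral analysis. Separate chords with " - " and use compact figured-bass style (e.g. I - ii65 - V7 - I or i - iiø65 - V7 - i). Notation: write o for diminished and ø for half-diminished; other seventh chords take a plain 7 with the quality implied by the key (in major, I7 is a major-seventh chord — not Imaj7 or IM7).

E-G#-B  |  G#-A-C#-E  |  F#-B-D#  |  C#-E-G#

E-G#-B has root E, degree 1 in E major, so I.
G#-A-C#-E has root A, degree 4 in E major, so IV42.
F#-B-D#: major triad on B = scale degree 5 → V64.
C#-E-G#: root C# is the submediant; minor triad there is vi.

I - IV42 - V64 - vi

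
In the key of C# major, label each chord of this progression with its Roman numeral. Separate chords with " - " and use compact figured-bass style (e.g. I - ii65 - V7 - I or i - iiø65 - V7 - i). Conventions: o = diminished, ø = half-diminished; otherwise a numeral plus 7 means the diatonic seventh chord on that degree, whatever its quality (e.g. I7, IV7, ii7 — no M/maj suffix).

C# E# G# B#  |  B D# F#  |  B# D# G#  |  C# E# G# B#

I7 - bVII - V6 - I7

C#-E#-G#-B#: major seventh chord on C# = scale degree 1 → I7.
B-D#-F#: B with this quality isn't in the key; it's bVII, borrowed from the parallel minor.
B#-D#-G#: root G# is the dominant; major triad there is V6.
C#-E#-G#-B# has root C#, degree 1 in C# major, so I7.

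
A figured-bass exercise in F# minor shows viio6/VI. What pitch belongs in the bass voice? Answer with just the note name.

The applied chord viio6/VI is rooted on C#: C#-E-G.
The figure 6 means first inversion — the third is in the bass.

E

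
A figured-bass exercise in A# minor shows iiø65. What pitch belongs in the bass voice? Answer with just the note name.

iiø in A# minor has root B#; the chord is B#-D#-F#-A#.
The figure 65 means first inversion — the third is in the bass.

D#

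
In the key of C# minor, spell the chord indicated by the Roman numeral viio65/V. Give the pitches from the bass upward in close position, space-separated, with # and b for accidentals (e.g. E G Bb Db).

viio65/V is a secondary leading-tone chord. The target V is G# in C# minor; the applied chord is rooted a semitone below, on F##.
Building a fully diminished seventh chord on F## gives F##-A#-C#-E.
With the 65 figure the chord is in first inversion; from the bass A# upward in close position it reads A#-C#-E-F##.

A# C# E F##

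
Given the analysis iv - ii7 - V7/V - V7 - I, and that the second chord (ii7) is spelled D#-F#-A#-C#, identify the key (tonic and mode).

The chord D#m7 is a minor seventh chord rooted on D#; its label is ii7.
If D# is scale degree 2 and the mode makes that degree carry a minor seventh chord, the tonic is C# and the mode is major.

C# major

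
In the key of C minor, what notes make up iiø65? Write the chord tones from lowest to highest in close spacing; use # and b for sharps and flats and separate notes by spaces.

F Ab C D

In C minor, the supertonic is D, and the diatonic chord built there is a half-diminished seventh chord.
That chord is spelled D-F-Ab-C.
The figured bass 65 indicates first inversion, placing the third (F) in the bass: F-Ab-C-D.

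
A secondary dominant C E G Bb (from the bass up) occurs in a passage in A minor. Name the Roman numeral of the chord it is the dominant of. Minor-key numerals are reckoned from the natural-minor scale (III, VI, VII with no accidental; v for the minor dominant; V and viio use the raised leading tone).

VI

The chord is a dominant seventh chord on C.
A dominant resolves down a perfect fifth: C → F. In A minor, F is scale degree 6, i.e. VI.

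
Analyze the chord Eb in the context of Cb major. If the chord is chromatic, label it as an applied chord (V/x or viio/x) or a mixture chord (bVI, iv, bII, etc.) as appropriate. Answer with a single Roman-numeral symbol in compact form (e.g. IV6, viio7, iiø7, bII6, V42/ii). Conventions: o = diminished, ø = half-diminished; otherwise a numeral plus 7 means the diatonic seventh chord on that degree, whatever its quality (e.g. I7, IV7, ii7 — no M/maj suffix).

V/vi

The pitches Eb-G-Bb form a major triad rooted on Eb.
Eb is not a diatonic chord root with this quality in Cb major, but it lies a perfect fifth above Ab (vi), so the chord functions as an applied dominant of vi.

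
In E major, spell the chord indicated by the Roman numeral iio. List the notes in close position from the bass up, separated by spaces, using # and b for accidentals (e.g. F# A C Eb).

F# A C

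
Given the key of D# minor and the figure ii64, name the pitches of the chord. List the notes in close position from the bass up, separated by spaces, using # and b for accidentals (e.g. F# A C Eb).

B# E# G#

ii64 is the minor supertonic, borrowed from the parallel major (the Dorian ii). In D# minor that root is E#.
So the chord is E#-G#-B#, a minor triad.
The figured bass 64 indicates second inversion, placing the fifth (B#) in the bass: B#-E#-G#.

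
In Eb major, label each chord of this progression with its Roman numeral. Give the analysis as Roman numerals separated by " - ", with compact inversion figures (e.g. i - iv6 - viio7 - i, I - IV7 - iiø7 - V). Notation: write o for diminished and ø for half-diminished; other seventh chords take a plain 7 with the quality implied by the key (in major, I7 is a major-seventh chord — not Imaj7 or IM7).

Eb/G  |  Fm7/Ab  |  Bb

I6 - ii65 - V

Eb/G has root Eb, degree 1 in Eb major, so I6.
Fm7/Ab has root F, degree 2 in Eb major, so ii65.
Bb: major triad on Bb = scale degree 5 → V.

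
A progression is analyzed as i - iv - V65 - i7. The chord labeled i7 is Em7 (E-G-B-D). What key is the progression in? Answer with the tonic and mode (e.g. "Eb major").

E minor

The anchor chord is a minor seventh chord on E, labeled i7.
If E is scale degree 1 and the mode makes that degree carry a minor seventh chord, the tonic is E and the mode is minor.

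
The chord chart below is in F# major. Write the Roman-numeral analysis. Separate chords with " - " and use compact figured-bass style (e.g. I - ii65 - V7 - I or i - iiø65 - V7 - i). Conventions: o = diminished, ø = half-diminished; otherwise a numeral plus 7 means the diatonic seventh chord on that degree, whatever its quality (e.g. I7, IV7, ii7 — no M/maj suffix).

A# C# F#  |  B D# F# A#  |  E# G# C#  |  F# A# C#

A#-C#-F#: root F# is the tonic; major triad there is I6.
B-D#-F#-A#: root B is the subdominant; major seventh chord there is IV7.
E#-G#-C#: root C# is the dominant; major triad there is V6.
F#-A#-C# has root F#, degree 1 in F# major, so I.

I6 - IV7 - V6 - I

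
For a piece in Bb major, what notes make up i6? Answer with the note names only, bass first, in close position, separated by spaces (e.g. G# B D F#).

Db F Bb

Scale degree 1 in Bb major is Bb; here the chord built on it is altered to a minor triad. i6 is the minor tonic, borrowed from the parallel minor.
So the chord is Bb-Db-F, a minor triad.
With the 6 figure the chord is in first inversion; from the bass Db upward in close position it reads Db-F-Bb.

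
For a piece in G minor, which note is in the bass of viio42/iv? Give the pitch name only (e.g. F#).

Ab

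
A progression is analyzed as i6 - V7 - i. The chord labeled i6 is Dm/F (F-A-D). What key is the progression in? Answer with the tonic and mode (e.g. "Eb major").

D minor

The anchor chord is a minor triad on D, labeled i6.
If D is scale degree 1 and the mode makes that degree carry a minor triad, the tonic is D and the mode is minor.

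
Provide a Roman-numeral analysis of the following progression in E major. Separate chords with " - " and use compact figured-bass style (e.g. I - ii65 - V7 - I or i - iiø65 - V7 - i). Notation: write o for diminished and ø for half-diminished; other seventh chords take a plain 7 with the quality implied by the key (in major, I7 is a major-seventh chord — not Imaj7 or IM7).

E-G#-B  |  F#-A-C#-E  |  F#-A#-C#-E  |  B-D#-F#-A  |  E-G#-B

E-G#-B: root E is the tonic; major triad there is I.
F#-A-C#-E: root F# is the supertonic; minor seventh chord there is ii7.
F#-A#-C#-E: a dominant seventh chord on F#, the applied dominant of V → V7/V.
B-D#-F#-A has root B, degree 5 in E major, so V7.
E-G#-B: major triad on E = scale degree 1 → I.

I - ii7 - V7/V - V7 - I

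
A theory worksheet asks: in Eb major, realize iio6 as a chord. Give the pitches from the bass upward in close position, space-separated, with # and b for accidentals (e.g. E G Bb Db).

iio6 is the diminished supertonic triad, borrowed from the parallel minor. In Eb major that root is F.
So the chord is F-Ab-Cb.
With the 6 figure the chord is in first inversion; from the bass Ab upward in close position it reads Ab-Cb-F.

Ab Cb F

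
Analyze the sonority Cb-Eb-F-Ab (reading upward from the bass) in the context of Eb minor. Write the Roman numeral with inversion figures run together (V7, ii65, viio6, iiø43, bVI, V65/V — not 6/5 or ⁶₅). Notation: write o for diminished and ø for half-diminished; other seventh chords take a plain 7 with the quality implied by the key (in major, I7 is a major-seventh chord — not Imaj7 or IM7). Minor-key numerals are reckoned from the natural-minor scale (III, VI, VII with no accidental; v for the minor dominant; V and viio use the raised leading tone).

iiø43

Stacked in thirds the chord is F-Ab-Cb-Eb: a half-diminished seventh chord on F.
F is scale degree 2 in Eb minor, and a half-diminished seventh chord on that degree is written iiø7.
With Cb in the bass the chord is in second inversion, so the figured bass is 43.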